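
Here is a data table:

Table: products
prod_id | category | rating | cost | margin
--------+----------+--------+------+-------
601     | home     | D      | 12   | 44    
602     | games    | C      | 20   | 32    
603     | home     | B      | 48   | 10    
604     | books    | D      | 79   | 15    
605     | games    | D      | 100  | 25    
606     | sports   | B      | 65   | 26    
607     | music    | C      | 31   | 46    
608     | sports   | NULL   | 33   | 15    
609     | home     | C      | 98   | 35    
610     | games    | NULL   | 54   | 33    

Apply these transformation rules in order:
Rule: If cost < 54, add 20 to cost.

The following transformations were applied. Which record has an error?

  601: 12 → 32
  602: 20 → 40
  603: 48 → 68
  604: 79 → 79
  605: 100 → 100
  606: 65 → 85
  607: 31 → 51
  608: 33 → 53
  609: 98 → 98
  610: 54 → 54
Record 606 has an error. The correct transformed value should be 65, not 85.

Step 1: Check each record against the rule
Step 2: Record 606 has cost = 65
Step 3: Since 65 >= 54, the bonus should not have been applied
Step 4: Correct value = 65, but claimed value = 85
Conclusion: Record 606 has the error.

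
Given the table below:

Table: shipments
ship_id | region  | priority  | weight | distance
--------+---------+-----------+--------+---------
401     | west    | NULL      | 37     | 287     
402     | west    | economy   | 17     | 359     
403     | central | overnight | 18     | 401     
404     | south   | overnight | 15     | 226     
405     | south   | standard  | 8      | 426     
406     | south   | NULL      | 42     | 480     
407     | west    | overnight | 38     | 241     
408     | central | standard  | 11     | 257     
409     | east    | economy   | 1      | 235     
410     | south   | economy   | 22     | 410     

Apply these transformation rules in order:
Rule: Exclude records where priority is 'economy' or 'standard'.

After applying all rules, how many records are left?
5

Step 1: Count records to exclude
  - 3 (economy) + 2 (standard) = 5 records
Step 2: Total records: 10
Step 3: Remaining = 10 - 5 = 5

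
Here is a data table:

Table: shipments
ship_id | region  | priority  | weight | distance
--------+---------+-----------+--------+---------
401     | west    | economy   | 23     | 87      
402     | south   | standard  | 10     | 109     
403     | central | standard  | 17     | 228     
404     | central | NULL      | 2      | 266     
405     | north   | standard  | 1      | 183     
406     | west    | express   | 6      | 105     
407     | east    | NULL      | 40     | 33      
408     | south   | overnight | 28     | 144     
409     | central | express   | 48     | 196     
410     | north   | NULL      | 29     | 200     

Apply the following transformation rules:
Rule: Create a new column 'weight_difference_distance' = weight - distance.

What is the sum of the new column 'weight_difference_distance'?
-1347

Step 1: For each record, compute weight - distance
Example calculations:
  23 - 87 = -64
  10 - 109 = -99
  17 - 228 = -211
  ...
Step 2: Sum all derived values
Step 3: Total = -1347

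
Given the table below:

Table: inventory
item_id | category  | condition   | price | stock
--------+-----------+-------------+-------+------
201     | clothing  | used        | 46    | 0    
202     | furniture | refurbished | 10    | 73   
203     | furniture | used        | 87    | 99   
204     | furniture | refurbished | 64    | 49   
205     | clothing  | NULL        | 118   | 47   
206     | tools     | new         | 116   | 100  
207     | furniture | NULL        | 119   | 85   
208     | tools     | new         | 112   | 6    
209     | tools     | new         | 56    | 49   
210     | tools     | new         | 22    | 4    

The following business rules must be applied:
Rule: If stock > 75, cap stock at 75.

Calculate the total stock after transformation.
453

Step 1: 3 records have stock > 75
Step 2: These records originally summed to 284
Step 3: After capping: 3 × 75 = 225
Step 4: Unaffected records sum: 228
Step 5: Final sum = 225 + 228 = 453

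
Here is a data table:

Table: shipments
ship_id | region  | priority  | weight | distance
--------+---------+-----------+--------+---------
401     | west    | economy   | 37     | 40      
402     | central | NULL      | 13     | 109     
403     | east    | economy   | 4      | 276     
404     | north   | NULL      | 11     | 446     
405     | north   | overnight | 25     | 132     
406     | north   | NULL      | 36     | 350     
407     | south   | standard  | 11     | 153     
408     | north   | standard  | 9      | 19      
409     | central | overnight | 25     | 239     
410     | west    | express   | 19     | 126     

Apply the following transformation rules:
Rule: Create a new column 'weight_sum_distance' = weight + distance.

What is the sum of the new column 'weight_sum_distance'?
2080

Step 1: For each record, compute weight + distance
Example calculations:
  37 + 40 = 77
  13 + 109 = 122
  4 + 276 = 280
  ...
Step 2: Sum all derived values
Step 3: Total = 2080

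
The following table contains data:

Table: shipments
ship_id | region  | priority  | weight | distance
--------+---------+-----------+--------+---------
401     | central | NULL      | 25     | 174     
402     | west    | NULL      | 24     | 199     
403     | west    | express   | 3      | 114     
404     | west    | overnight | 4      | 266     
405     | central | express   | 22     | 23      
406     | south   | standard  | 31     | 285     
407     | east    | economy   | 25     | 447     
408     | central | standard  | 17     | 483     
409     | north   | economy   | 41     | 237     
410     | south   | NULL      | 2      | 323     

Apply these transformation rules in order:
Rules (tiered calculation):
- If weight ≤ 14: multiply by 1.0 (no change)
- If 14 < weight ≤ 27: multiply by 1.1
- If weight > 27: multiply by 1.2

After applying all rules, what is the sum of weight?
219.7

Step 1: Tier 1 (weight ≤ 14): 3 records, sum = 9 × 1.0 = 9.0
Step 2: Tier 2 (14 < weight ≤ 27): 5 records, sum = 113 × 1.1 = 124.3
Step 3: Tier 3 (weight > 27): 2 records, sum = 72 × 1.2 = 86.4
Step 4: Final sum = 9.0 + 124.3 + 86.4 = 219.7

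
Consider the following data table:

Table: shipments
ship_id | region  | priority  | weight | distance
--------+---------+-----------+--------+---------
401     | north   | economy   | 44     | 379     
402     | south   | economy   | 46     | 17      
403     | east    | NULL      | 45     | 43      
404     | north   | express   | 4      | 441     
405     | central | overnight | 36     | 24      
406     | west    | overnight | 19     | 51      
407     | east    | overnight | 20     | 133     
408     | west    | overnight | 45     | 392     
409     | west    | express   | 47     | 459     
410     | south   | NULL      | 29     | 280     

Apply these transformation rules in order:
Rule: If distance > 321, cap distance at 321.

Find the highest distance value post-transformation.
321

Step 1: Original maximum distance = 459
Step 2: Apply cap at 321
Step 3: 4 records had distance > 321 and were capped
Step 4: Maximum after transformation = 321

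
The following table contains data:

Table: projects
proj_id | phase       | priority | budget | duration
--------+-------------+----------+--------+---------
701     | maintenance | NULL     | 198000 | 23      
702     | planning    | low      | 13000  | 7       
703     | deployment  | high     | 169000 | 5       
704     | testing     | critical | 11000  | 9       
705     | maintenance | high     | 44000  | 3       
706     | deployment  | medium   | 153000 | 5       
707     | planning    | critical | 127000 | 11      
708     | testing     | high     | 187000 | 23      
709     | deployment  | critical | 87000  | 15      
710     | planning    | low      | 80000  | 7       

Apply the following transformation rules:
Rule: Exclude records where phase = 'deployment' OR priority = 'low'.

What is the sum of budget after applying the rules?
567000

Step 1: Find records where phase = 'deployment' OR priority = 'low'
Step 2: 5 records match, summing to 502000
Step 3: Original sum: 1069000
Step 4: Remaining sum = 1069000 - 502000 = 567000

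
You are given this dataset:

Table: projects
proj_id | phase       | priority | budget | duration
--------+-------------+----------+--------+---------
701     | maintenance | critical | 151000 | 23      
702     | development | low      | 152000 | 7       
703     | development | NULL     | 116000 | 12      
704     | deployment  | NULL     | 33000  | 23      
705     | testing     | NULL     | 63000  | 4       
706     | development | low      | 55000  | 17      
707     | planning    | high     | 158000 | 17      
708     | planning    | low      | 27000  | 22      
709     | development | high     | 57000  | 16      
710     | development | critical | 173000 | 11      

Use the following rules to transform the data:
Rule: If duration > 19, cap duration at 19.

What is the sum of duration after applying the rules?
141

Step 1: 3 records have duration > 19
Step 2: These records originally summed to 68
Step 3: After capping: 3 × 19 = 57
Step 4: Unaffected records sum: 84
Step 5: Final sum = 57 + 84 = 141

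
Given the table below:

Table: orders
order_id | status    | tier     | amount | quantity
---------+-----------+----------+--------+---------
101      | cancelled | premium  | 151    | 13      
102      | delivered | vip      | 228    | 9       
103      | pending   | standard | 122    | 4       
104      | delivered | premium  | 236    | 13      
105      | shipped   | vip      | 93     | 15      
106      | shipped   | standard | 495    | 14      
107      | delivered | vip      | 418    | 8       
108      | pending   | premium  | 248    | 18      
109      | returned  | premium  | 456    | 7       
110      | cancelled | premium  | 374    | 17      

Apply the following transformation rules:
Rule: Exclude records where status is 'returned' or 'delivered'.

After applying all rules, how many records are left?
6

Step 1: Count records to exclude
  - 1 (returned) + 3 (delivered) = 4 records
Step 2: Total records: 10
Step 3: Remaining = 10 - 4 = 6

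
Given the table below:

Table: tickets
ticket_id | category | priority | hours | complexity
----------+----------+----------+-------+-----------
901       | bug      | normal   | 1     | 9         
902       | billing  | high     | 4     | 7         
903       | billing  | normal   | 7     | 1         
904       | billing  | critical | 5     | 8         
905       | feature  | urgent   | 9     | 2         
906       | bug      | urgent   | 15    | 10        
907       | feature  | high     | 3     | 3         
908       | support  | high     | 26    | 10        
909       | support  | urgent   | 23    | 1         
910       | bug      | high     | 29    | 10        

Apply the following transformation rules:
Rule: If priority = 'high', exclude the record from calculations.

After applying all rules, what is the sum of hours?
60

Step 1: Identify records where priority = 'high'
Step 2: The excluded records sum to 62
Step 3: Original total hours = 122
Step 4: Remaining total = 122 - 62 = 60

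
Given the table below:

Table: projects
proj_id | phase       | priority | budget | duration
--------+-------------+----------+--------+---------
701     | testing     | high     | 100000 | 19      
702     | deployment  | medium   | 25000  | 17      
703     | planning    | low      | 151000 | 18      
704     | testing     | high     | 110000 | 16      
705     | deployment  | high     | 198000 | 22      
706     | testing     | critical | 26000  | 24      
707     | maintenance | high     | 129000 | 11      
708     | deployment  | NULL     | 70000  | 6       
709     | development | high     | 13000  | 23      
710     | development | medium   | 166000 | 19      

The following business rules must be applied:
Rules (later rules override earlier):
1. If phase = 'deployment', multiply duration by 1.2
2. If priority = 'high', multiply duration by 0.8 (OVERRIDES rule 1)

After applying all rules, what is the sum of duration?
161.4

Step 1: Rule 2 takes priority for records with priority = 'high'
  - 5 records: 91 × 0.8 = 72.8
Step 2: Rule 1 applies to remaining records with phase = 'deployment'
  - 2 records: 23 × 1.2 = 27.6
Step 3: Other records unchanged: 61
Step 4: Final sum = 72.8 + 27.6 + 61 = 161.4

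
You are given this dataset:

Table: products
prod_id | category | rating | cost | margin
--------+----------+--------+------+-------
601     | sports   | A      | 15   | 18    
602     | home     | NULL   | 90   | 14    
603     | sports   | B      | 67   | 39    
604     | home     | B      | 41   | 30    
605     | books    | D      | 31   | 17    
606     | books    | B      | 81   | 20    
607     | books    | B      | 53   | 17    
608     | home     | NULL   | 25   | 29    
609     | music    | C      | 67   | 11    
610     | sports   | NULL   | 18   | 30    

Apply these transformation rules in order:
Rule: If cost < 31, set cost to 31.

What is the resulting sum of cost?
523

Step 1: 3 records have cost < 31
Step 2: These records originally summed to 58
Step 3: After setting to minimum: 3 × 31 = 93
Step 4: Unaffected records sum: 430
Step 5: Final sum = 93 + 430 = 523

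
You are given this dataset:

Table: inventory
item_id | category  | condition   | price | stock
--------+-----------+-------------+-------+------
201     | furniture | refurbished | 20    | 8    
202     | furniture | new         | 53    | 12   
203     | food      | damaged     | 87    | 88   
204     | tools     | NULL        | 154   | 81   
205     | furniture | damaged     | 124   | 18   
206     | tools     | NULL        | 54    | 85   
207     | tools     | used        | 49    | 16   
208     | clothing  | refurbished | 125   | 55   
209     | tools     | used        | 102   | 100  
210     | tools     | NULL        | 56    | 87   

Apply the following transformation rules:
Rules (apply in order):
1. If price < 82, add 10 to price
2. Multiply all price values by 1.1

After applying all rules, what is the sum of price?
961.4

Step 1: Apply Rule 1 - Add 10 to records with price < 82
  - 5 records affected: 232 + (5 × 10) = 282
  - Unaffected records: 592
  - Sum after Rule 1: 874
Step 2: Apply Rule 2 - Multiply all by 1.1
  - 874 × 1.1 = 961.4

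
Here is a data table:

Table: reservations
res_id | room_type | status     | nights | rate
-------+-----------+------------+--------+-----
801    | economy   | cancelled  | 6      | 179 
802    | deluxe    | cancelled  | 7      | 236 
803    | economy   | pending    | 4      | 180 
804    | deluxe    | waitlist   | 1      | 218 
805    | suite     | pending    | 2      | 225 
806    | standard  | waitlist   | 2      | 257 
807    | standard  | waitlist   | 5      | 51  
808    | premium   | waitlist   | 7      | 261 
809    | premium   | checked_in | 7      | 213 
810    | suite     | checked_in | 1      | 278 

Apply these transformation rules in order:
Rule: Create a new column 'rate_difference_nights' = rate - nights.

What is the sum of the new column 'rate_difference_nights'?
2056

Step 1: For each record, compute rate - nights
Example calculations:
  179 - 6 = 173
  236 - 7 = 229
  180 - 4 = 176
  ...
Step 2: Sum all derived values
Step 3: Total = 2056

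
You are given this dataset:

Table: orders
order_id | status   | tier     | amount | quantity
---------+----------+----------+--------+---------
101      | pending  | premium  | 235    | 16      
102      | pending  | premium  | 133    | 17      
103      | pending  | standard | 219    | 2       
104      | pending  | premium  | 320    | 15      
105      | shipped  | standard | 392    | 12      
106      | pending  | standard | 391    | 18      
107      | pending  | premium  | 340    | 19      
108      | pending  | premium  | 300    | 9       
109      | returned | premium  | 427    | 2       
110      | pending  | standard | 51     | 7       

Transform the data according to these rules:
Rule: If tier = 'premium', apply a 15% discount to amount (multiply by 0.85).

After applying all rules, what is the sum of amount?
2544.75

Step 1: Records with tier = 'premium' have total amount = 1755
Step 2: Apply multiplier: 1755 × 0.85 = 1491.75
Step 3: Other records total: 1053
Step 4: Final sum = 1491.75 + 1053 = 2544.75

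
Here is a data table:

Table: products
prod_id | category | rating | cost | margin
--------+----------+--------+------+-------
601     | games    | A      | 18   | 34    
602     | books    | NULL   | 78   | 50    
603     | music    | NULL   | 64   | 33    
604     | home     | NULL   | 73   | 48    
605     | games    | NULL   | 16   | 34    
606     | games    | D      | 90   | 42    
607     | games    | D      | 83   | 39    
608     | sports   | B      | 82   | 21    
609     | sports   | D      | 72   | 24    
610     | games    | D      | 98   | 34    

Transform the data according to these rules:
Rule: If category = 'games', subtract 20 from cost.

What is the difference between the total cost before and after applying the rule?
100

Step 1: Original sum of cost = 674
Step 2: 5 records have category = 'games'
Step 3: Each affected record changes by -20
Step 4: Total change = 5 × -20 = -100
Step 5: New sum = 674 + -100 = 574
Step 6: Difference = |574 - 674| = 100
        (Sum decreased by 100)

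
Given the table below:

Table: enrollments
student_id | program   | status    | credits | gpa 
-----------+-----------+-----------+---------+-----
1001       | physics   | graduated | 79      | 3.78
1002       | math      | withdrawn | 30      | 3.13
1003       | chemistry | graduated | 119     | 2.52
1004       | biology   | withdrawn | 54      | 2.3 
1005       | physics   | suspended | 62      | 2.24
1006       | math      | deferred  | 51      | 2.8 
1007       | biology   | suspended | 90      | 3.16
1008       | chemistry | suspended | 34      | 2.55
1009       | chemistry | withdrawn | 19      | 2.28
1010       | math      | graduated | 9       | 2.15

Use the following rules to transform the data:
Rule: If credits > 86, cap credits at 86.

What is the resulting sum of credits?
510

Step 1: 2 records have credits > 86
Step 2: These records originally summed to 209
Step 3: After capping: 2 × 86 = 172
Step 4: Unaffected records sum: 338
Step 5: Final sum = 172 + 338 = 510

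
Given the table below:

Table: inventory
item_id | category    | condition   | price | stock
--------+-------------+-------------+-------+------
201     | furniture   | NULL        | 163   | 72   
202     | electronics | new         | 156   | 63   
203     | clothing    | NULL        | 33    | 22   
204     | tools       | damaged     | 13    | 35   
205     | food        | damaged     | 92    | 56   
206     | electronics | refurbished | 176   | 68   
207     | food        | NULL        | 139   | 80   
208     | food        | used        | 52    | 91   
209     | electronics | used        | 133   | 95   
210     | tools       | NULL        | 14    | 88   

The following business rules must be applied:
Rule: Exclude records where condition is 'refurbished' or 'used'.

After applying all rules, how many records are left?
7

Step 1: Count records to exclude
  - 1 (refurbished) + 2 (used) = 3 records
Step 2: Total records: 10
Step 3: Remaining = 10 - 3 = 7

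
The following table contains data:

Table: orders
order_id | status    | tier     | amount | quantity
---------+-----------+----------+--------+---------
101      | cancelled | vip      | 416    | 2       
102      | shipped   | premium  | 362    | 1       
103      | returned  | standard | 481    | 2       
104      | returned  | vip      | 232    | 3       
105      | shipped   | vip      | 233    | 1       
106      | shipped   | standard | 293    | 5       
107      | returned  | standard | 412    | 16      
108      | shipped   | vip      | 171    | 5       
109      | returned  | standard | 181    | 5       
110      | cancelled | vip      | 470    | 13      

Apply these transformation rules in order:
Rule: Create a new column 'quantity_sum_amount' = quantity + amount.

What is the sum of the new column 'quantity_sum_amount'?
3304

Step 1: For each record, compute quantity + amount
Example calculations:
  2 + 416 = 418
  1 + 362 = 363
  2 + 481 = 483
  ...
Step 2: Sum all derived values
Step 3: Total = 3304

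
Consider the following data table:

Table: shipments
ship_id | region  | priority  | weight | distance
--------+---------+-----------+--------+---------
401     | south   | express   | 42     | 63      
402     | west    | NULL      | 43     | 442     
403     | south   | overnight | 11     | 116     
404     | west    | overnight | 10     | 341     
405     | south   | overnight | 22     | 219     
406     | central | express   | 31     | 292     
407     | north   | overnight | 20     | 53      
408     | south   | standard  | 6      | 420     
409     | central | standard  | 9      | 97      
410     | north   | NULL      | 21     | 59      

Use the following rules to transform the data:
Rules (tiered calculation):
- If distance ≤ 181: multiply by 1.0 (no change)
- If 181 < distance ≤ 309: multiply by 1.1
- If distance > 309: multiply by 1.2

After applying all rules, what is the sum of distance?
2393.7

Step 1: Tier 1 (distance ≤ 181): 5 records, sum = 388 × 1.0 = 388.0
Step 2: Tier 2 (181 < distance ≤ 309): 2 records, sum = 511 × 1.1 = 562.1
Step 3: Tier 3 (distance > 309): 3 records, sum = 1203 × 1.2 = 1443.6
Step 4: Final sum = 388.0 + 562.1 + 1443.6 = 2393.7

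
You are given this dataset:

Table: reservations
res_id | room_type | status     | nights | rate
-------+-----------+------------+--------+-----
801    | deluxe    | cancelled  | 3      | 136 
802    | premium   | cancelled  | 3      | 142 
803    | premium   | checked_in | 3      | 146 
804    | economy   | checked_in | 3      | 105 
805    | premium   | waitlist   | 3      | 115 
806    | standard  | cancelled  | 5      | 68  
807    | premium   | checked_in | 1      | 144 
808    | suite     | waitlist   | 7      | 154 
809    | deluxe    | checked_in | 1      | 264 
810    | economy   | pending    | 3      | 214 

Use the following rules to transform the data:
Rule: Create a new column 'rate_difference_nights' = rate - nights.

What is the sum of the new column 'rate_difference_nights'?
1456

Step 1: For each record, compute rate - nights
Example calculations:
  136 - 3 = 133
  142 - 3 = 139
  146 - 3 = 143
  ...
Step 2: Sum all derived values
Step 3: Total = 1456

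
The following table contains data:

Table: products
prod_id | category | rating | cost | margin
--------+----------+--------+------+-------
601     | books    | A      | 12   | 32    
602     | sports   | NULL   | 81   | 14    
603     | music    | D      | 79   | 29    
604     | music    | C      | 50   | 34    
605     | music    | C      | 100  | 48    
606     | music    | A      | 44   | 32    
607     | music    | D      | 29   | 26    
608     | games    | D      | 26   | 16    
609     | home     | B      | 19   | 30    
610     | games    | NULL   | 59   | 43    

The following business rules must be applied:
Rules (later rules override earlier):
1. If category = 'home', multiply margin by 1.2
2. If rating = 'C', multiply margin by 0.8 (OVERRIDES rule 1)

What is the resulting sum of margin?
293.6

Step 1: Rule 2 takes priority for records with rating = 'C'
  - 2 records: 82 × 0.8 = 65.6
Step 2: Rule 1 applies to remaining records with category = 'home'
  - 1 records: 30 × 1.2 = 36.0
Step 3: Other records unchanged: 192
Step 4: Final sum = 65.6 + 36.0 + 192 = 293.6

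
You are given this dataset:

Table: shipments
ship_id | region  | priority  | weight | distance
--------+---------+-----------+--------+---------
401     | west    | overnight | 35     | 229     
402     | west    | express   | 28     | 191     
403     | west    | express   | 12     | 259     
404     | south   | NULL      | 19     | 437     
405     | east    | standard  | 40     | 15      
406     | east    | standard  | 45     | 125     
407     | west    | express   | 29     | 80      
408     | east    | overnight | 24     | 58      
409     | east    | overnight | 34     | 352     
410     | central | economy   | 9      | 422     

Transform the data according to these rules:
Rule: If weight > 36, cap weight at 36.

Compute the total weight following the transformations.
262

Step 1: 2 records have weight > 36
Step 2: These records originally summed to 85
Step 3: After capping: 2 × 36 = 72
Step 4: Unaffected records sum: 190
Step 5: Final sum = 72 + 190 = 262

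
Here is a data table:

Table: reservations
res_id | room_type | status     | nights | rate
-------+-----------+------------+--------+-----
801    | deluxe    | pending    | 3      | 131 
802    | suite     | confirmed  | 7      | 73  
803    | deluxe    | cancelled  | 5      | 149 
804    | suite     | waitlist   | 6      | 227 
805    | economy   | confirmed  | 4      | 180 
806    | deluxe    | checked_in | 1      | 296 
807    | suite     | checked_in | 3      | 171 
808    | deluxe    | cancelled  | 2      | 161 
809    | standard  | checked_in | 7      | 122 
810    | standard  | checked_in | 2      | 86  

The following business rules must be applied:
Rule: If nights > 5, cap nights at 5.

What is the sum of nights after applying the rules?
35

Step 1: 3 records have nights > 5
Step 2: These records originally summed to 20
Step 3: After capping: 3 × 5 = 15
Step 4: Unaffected records sum: 20
Step 5: Final sum = 15 + 20 = 35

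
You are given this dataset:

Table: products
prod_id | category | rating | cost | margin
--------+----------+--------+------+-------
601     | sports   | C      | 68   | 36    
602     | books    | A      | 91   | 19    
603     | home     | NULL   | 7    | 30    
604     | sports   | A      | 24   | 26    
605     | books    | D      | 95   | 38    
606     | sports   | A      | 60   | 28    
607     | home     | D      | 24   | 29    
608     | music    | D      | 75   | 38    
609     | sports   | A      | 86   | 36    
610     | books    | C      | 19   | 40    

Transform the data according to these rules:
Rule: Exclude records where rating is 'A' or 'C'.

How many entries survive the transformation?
4

Step 1: Count records to exclude
  - 4 (A) + 2 (C) = 6 records
Step 2: Total records: 10
Step 3: Remaining = 10 - 6 = 4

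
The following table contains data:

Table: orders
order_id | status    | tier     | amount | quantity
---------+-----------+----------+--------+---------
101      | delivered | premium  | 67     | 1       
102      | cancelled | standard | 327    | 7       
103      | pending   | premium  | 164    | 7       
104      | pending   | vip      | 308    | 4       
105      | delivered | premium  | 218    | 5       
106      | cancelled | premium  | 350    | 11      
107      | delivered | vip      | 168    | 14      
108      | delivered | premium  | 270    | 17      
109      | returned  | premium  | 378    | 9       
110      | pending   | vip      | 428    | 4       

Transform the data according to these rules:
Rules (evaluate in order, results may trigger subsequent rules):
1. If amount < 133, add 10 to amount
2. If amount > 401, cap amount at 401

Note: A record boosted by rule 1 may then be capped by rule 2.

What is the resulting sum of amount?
2661

Step 1: Apply rule 1 to records with amount < 133
  - 1 records get bonus of 10
  - Of these, 0 records then exceed 401 and get capped
Step 2: Apply rule 2 to records with amount > 401
  - 1 records (original) are capped
Step 3: Calculate final sum = 2661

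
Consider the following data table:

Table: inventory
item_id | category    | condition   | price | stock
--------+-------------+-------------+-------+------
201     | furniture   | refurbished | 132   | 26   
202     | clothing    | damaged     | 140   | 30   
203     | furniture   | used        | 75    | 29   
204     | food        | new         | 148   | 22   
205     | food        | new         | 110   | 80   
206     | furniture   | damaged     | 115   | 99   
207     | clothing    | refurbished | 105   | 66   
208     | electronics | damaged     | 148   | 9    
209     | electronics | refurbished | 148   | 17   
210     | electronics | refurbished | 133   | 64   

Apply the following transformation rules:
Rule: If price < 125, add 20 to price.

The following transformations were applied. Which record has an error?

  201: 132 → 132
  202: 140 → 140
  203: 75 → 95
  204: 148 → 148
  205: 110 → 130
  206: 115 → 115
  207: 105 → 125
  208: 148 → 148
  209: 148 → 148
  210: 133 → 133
Record 206 has an error. The correct transformed value should be 135, not 115.

Step 1: Check each record against the rule
Step 2: Record 206 has price = 115
Step 3: Since 115 < 125, the bonus should have been applied
Step 4: Correct value = 135, but claimed value = 115
Conclusion: Record 206 has the error.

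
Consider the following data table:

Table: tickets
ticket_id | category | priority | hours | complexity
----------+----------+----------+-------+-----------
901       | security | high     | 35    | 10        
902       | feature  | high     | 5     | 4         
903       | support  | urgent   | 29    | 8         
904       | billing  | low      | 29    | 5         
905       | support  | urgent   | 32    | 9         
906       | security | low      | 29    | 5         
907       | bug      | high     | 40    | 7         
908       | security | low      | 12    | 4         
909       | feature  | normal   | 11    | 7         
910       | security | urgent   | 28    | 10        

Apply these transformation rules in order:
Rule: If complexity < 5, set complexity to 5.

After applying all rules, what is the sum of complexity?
71

Step 1: 2 records have complexity < 5
Step 2: These records originally summed to 8
Step 3: After setting to minimum: 2 × 5 = 10
Step 4: Unaffected records sum: 61
Step 5: Final sum = 10 + 61 = 71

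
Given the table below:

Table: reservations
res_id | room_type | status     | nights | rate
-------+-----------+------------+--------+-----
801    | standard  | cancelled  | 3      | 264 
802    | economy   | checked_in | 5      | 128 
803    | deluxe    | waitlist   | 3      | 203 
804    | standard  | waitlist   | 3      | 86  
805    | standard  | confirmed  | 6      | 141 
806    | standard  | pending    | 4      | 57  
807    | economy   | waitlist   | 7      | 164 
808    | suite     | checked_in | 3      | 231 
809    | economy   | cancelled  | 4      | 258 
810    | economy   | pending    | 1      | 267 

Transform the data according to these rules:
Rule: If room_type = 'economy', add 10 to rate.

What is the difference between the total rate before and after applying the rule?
40

Step 1: Original sum of rate = 1799
Step 2: 4 records have room_type = 'economy'
Step 3: Each affected record changes by 10
Step 4: Total change = 4 × 10 = 40
Step 5: New sum = 1799 + 40 = 1839
Step 6: Difference = |1839 - 1799| = 40
        (Sum increased by 40)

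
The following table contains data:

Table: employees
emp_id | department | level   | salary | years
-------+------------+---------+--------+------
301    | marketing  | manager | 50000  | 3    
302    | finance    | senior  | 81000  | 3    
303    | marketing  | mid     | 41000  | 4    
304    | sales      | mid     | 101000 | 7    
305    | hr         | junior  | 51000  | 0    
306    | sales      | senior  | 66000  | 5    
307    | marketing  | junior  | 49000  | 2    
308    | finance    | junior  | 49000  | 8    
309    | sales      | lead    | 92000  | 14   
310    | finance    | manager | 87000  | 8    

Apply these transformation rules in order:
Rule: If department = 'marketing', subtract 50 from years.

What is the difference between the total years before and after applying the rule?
150

Step 1: Original sum of years = 54
Step 2: 3 records have department = 'marketing'
Step 3: Each affected record changes by -50
Step 4: Total change = 3 × -50 = -150
Step 5: New sum = 54 + -150 = -96
Step 6: Difference = |-96 - 54| = 150
        (Sum decreased by 150)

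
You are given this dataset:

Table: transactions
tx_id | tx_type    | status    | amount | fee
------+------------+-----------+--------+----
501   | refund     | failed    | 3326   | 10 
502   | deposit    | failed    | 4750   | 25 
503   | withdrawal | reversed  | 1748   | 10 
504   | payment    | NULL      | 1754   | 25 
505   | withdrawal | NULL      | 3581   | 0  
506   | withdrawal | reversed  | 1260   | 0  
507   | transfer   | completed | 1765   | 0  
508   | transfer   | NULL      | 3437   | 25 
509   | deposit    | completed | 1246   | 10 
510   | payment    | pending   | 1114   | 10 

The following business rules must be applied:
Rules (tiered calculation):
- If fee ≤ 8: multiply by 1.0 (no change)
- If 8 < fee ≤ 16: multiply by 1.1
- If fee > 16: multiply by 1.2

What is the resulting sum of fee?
134.0

Step 1: Tier 1 (fee ≤ 8): 3 records, sum = 0 × 1.0 = 0.0
Step 2: Tier 2 (8 < fee ≤ 16): 4 records, sum = 40 × 1.1 = 44.0
Step 3: Tier 3 (fee > 16): 3 records, sum = 75 × 1.2 = 90.0
Step 4: Final sum = 0.0 + 44.0 + 90.0 = 134.0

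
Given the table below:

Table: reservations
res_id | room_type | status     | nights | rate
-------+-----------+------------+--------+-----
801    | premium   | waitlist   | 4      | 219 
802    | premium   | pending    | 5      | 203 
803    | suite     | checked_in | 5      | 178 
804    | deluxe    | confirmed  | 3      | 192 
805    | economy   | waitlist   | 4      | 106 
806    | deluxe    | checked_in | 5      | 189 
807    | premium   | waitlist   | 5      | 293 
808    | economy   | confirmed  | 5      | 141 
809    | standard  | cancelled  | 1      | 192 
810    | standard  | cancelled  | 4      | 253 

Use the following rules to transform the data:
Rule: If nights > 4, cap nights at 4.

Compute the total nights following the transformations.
36

Step 1: 5 records have nights > 4
Step 2: These records originally summed to 25
Step 3: After capping: 5 × 4 = 20
Step 4: Unaffected records sum: 16
Step 5: Final sum = 20 + 16 = 36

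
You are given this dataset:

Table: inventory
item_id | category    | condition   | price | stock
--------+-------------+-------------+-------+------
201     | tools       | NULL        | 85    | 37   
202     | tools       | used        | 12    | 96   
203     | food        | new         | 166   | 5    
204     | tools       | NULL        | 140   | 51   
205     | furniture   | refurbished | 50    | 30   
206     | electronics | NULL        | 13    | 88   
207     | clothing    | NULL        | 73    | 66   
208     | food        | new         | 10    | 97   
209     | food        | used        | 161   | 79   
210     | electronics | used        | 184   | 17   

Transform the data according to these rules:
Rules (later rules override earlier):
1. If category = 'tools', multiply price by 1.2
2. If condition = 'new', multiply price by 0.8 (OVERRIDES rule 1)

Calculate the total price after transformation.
906.2

Step 1: Rule 2 takes priority for records with condition = 'new'
  - 2 records: 176 × 0.8 = 140.8
Step 2: Rule 1 applies to remaining records with category = 'tools'
  - 3 records: 237 × 1.2 = 284.4
Step 3: Other records unchanged: 481
Step 4: Final sum = 140.8 + 284.4 + 481 = 906.2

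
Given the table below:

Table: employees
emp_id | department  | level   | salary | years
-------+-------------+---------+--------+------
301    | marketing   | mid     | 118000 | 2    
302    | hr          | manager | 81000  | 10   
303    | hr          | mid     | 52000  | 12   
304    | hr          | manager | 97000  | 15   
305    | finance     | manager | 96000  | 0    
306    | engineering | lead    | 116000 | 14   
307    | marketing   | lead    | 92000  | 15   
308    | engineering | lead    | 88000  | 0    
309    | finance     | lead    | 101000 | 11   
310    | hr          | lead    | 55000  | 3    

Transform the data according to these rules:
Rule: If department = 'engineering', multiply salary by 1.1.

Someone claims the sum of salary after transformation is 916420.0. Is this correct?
No, the correct result is 916400.0.

Step 1: Calculate the correct sum after transformation
Step 2: Apply multiplier 1.1 to records where department = 'engineering'
Step 3: Correct result = 916400.0
Step 4: Claimed result = 916420.0
Step 5: 916400.0 ≠ 916420.0
Conclusion: The claimed result is incorrect. The correct answer is 916400.0.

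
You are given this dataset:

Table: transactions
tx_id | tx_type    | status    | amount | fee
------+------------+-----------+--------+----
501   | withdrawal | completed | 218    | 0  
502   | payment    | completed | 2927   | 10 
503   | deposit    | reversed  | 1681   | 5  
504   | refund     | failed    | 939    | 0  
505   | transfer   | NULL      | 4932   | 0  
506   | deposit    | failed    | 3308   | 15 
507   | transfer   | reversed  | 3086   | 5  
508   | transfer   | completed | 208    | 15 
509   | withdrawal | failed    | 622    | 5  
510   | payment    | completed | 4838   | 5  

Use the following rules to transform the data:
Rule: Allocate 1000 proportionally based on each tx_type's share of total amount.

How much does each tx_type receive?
deposit: 219.21, payment: 341.18, refund: 41.26, transfer: 361.44, withdrawal: 36.91

Step 1: Calculate total amount = 22759
Step 2: Calculate each tx_type's proportion:
  deposit: 4989/22759 = 21.92% → 219.21
  payment: 7765/22759 = 34.12% → 341.18
  refund: 939/22759 = 4.13% → 41.26
  transfer: 8226/22759 = 36.14% → 361.44
  withdrawal: 840/22759 = 3.69% → 36.91
Step 3: Verify: sum of allocations ≈ 1000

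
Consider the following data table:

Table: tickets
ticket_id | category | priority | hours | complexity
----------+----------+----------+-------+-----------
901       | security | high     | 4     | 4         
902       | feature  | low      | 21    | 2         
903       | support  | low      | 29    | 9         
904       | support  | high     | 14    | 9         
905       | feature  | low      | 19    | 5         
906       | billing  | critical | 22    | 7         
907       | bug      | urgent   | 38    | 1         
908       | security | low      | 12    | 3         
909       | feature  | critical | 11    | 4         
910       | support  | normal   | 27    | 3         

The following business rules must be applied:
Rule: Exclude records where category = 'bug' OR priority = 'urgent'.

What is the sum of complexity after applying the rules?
46

Step 1: Find records where category = 'bug' OR priority = 'urgent'
Step 2: 1 records match, summing to 1
Step 3: Original sum: 47
Step 4: Remaining sum = 47 - 1 = 46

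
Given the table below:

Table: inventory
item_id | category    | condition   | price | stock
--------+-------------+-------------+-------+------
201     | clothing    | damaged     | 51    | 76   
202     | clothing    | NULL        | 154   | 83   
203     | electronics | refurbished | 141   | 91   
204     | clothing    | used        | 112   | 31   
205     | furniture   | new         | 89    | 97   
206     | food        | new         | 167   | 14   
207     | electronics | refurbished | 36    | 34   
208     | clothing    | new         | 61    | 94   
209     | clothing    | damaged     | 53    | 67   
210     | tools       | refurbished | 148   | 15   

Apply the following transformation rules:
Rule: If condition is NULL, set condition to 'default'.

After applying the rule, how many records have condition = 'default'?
1

Step 1: Count records where condition IS NULL
Step 2: Found 1 records with NULL condition
Step 3: These records will have condition set to 'default'
Step 4: Records already having condition = 'default': 0
Step 5: Answer: 1 + 0 = 1 records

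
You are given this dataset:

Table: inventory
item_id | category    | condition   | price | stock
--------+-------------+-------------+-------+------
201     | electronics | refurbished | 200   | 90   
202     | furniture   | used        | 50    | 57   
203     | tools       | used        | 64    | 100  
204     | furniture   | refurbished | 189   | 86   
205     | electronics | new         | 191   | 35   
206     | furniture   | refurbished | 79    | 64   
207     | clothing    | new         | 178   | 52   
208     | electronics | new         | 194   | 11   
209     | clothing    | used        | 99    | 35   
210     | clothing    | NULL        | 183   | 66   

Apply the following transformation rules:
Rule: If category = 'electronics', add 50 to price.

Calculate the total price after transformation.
1577

Step 1: Count records where category = 'electronics': 3
Step 2: Total bonus added: 3 × 50 = 150
Step 3: Original sum of price: 1427
Step 4: Final sum = 1427 + 150 = 1577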